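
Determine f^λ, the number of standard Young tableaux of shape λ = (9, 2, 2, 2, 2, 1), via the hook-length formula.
# SYT of shape (9, 2, 2, 2, 2, 1) = 875160

Hook-length formula: f^λ = n! / Π hook(c), product over all cells c of the Young diagram. For λ = (9, 2, 2, 2, 2, 1), n = 18 boxes. Hook lengths by row (left-to-right, top-to-bottom): [14, 12, 7, 6, 5, 4, 3, 2, 1]; [6, 4]; [5, 3]; [4, 2]; [3, 1]; [1]. Product of hooks = 7315660800. So f^λ = 18! / 7315660800 = 6402373705728000 / 7315660800 = 875160.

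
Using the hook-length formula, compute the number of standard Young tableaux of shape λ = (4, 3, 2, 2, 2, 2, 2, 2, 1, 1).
# SYT of shape (4, 3, 2, 2, 2, 2, 2, 2, 1, 1) = 17093160

Hook-length formula: f^λ = n! / Π hook(c), product over all cells c of the Young diagram. For λ = (4, 3, 2, 2, 2, 2, 2, 2, 1, 1), n = 21 boxes. Hook lengths by row (left-to-right, top-to-bottom): [13, 10, 3, 1]; [11, 8, 1]; [9, 6]; [8, 5]; [7, 4]; [6, 3]; [5, 2]; [4, 1]; [2]; [1]. Product of hooks = 2988969984000. So f^λ = 21! / 2988969984000 = 51090942171709440000 / 2988969984000 = 17093160.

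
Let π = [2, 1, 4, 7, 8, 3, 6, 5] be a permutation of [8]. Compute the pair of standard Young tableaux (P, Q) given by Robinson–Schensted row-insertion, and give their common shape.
P = [1, 3, 5, 8] / [2, 4, 6] / [7];  Q = [1, 3, 4, 5] / [2, 6, 7] / [8];  common shape = (4, 3, 1)

Row-insert the values π_1, π_2, … into P one at a time, bumping the leftmost entry strictly greater than the inserted value down to the next row. The recording tableau Q records, in position (i, j), the step at which that cell was added to P.
  Insert 2 (step 1): P = [2];  Q = [1]
  Insert 1 (step 2): P = [1] / [2];  Q = [1] / [2]
  Insert 4 (step 3): P = [1, 4] / [2];  Q = [1, 3] / [2]
  Insert 7 (step 4): P = [1, 4, 7] / [2];  Q = [1, 3, 4] / [2]
  Insert 8 (step 5): P = [1, 4, 7, 8] / [2];  Q = [1, 3, 4, 5] / [2]
  Insert 3 (step 6): P = [1, 3, 7, 8] / [2, 4];  Q = [1, 3, 4, 5] / [2, 6]
  Insert 6 (step 7): P = [1, 3, 6, 8] / [2, 4, 7];  Q = [1, 3, 4, 5] / [2, 6, 7]
  Insert 5 (step 8): P = [1, 3, 5, 8] / [2, 4, 6] / [7];  Q = [1, 3, 4, 5] / [2, 6, 7] / [8]
Final shape: (4, 3, 1).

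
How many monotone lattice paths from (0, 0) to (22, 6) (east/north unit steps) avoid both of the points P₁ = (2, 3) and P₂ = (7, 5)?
Number of paths = 349718

Inclusion–exclusion. Total paths: C(28, 22) = 376740. Through P₁: C(5, 2)·C(23, 20) = 17710. Through P₂: C(12, 7)·C(16, 15) = 12672. Since P₁ is strictly southwest of P₂, a monotone path through both must visit P₁ then P₂; paths through both = C(5, 2)·C(7, 5)·C(16, 15) = 3360. Avoid both = 376740 − 17710 − 12672 + 3360 = 349718.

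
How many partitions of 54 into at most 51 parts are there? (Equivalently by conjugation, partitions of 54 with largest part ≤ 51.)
p(54, parts ≤ 51) = 386151

Use the recurrence p(n, m) = p(n, m−1) + p(n−m, m): either the largest part is < m (count p(n, m−1)) or the largest part is exactly m (remove one copy of m, count p(n−m, m)). With p(0, ·) = 1 this gives p(54, parts ≤ 51) = 386151. (By conjugating Young diagrams, this also counts partitions of 54 into at most 51 parts.)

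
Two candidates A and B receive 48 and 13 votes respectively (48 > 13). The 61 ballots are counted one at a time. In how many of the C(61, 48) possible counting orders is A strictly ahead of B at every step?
Strict-lead orderings = 3767504582625

Total orderings of the 61 votes with 48 for A: C(61, 48) = 6566222272575. By the Bertrand ballot formula (Cycle Lemma / reflection principle), the number of orderings in which A is strictly ahead of B throughout is (p − q)/(p + q) · C(p + q, p) = (48 − 13)/(48 + 13) · 6566222272575 = 3767504582625.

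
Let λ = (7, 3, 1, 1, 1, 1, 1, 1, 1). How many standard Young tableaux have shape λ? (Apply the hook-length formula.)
# SYT of shape (7, 3, 1, 1, 1, 1, 1, 1, 1) = 233376

Hook-length formula: f^λ = n! / Π hook(c), product over all cells c of the Young diagram. For λ = (7, 3, 1, 1, 1, 1, 1, 1, 1), n = 17 boxes. Hook lengths by row (left-to-right, top-to-bottom): [15, 7, 6, 4, 3, 2, 1]; [10, 2, 1]; [7]; [6]; [5]; [4]; [3]; [2]; [1]. Product of hooks = 1524096000. So f^λ = 17! / 1524096000 = 355687428096000 / 1524096000 = 233376.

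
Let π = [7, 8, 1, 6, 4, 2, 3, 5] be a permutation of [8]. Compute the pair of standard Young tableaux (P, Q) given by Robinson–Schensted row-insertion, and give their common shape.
P = [1, 2, 3, 5] / [4, 8] / [6] / [7];  Q = [1, 2, 7, 8] / [3, 4] / [5] / [6];  common shape = (4, 2, 1, 1)

Row-insert the values π_1, π_2, … into P one at a time, bumping the leftmost entry strictly greater than the inserted value down to the next row. The recording tableau Q records, in position (i, j), the step at which that cell was added to P.
  Insert 7 (step 1): P = [7];  Q = [1]
  Insert 8 (step 2): P = [7, 8];  Q = [1, 2]
  Insert 1 (step 3): P = [1, 8] / [7];  Q = [1, 2] / [3]
  Insert 6 (step 4): P = [1, 6] / [7, 8];  Q = [1, 2] / [3, 4]
  Insert 4 (step 5): P = [1, 4] / [6, 8] / [7];  Q = [1, 2] / [3, 4] / [5]
  Insert 2 (step 6): P = [1, 2] / [4, 8] / [6] / [7];  Q = [1, 2] / [3, 4] / [5] / [6]
  Insert 3 (step 7): P = [1, 2, 3] / [4, 8] / [6] / [7];  Q = [1, 2, 7] / [3, 4] / [5] / [6]
  Insert 5 (step 8): P = [1, 2, 3, 5] / [4, 8] / [6] / [7];  Q = [1, 2, 7, 8] / [3, 4] / [5] / [6]
Final shape: (4, 2, 1, 1).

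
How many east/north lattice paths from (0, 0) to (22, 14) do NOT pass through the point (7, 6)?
Number of paths = 2954918376

Total paths from (0, 0) to (22, 14): C(36, 22) = 3796297200. Paths through (7, 6): (paths (0, 0) → (7, 6)) × (paths (7, 6) → (22, 14)) = C(13, 7) · C(23, 15) = 1716 · 490314 = 841378824. Avoidance count = 3796297200 − 841378824 = 2954918376.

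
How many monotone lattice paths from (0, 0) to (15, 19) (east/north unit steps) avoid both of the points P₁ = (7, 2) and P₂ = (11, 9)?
Number of paths = 1660794740

Inclusion–exclusion. Total paths: C(34, 15) = 1855967520. Through P₁: C(9, 7)·C(25, 8) = 38936700. Through P₂: C(20, 11)·C(14, 4) = 168127960. Since P₁ is strictly southwest of P₂, a monotone path through both must visit P₁ then P₂; paths through both = C(9, 7)·C(11, 4)·C(14, 4) = 11891880. Avoid both = 1855967520 − 38936700 − 168127960 + 11891880 = 1660794740.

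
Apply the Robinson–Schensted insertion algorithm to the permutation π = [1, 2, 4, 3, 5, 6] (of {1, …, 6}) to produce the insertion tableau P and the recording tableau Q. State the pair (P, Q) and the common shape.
P = [1, 2, 3, 5, 6] / [4];  Q = [1, 2, 3, 5, 6] / [4];  common shape = (5, 1)

Row-insert the values π_1, π_2, … into P one at a time, bumping the leftmost entry strictly greater than the inserted value down to the next row. The recording tableau Q records, in position (i, j), the step at which that cell was added to P.
  Insert 1 (step 1): P = [1];  Q = [1]
  Insert 2 (step 2): P = [1, 2];  Q = [1, 2]
  Insert 4 (step 3): P = [1, 2, 4];  Q = [1, 2, 3]
  Insert 3 (step 4): P = [1, 2, 3] / [4];  Q = [1, 2, 3] / [4]
  Insert 5 (step 5): P = [1, 2, 3, 5] / [4];  Q = [1, 2, 3, 5] / [4]
  Insert 6 (step 6): P = [1, 2, 3, 5, 6] / [4];  Q = [1, 2, 3, 5, 6] / [4]
Final shape: (5, 1).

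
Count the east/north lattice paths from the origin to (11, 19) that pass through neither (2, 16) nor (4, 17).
Number of paths = 54394704

Inclusion–exclusion. Total paths: C(30, 11) = 54627300. Through P₁: C(18, 2)·C(12, 9) = 33660. Through P₂: C(21, 4)·C(9, 7) = 215460. Since P₁ is strictly southwest of P₂, a monotone path through both must visit P₁ then P₂; paths through both = C(18, 2)·C(3, 2)·C(9, 7) = 16524. Avoid both = 54627300 − 33660 − 215460 + 16524 = 54394704.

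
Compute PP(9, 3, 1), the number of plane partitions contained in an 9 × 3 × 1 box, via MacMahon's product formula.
PP(9, 3, 1) = 220

Evaluate the triple product over i = 1..9, j = 1..3, k = 1..1. The factors are (2/1) · (3/2) · (4/3) · (3/2) · (4/3) · (5/4) · (4/3) · (5/4) · … (27 factors total). The numerators and denominators telescope so the product is an integer; carrying out the multiplication exactly gives PP(9, 3, 1) = 220.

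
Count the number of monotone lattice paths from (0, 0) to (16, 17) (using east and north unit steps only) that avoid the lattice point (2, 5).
Number of paths = 963991410

Total paths from (0, 0) to (16, 17): C(33, 16) = 1166803110. Paths through (2, 5): (paths (0, 0) → (2, 5)) × (paths (2, 5) → (16, 17)) = C(7, 2) · C(26, 14) = 21 · 9657700 = 202811700. Avoidance count = 1166803110 − 202811700 = 963991410.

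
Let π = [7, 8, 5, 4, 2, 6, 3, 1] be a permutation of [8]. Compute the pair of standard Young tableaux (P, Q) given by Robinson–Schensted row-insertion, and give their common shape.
P = [1, 3] / [2, 6] / [4, 8] / [5] / [7];  Q = [1, 2] / [3, 6] / [4, 7] / [5] / [8];  common shape = (2, 2, 2, 1, 1)

Row-insert the values π_1, π_2, … into P one at a time, bumping the leftmost entry strictly greater than the inserted value down to the next row. The recording tableau Q records, in position (i, j), the step at which that cell was added to P.
  Insert 7 (step 1): P = [7];  Q = [1]
  Insert 8 (step 2): P = [7, 8];  Q = [1, 2]
  Insert 5 (step 3): P = [5, 8] / [7];  Q = [1, 2] / [3]
  Insert 4 (step 4): P = [4, 8] / [5] / [7];  Q = [1, 2] / [3] / [4]
  Insert 2 (step 5): P = [2, 8] / [4] / [5] / [7];  Q = [1, 2] / [3] / [4] / [5]
  Insert 6 (step 6): P = [2, 6] / [4, 8] / [5] / [7];  Q = [1, 2] / [3, 6] / [4] / [5]
  Insert 3 (step 7): P = [2, 3] / [4, 6] / [5, 8] / [7];  Q = [1, 2] / [3, 6] / [4, 7] / [5]
  Insert 1 (step 8): P = [1, 3] / [2, 6] / [4, 8] / [5] / [7];  Q = [1, 2] / [3, 6] / [4, 7] / [5] / [8]
Final shape: (2, 2, 2, 1, 1).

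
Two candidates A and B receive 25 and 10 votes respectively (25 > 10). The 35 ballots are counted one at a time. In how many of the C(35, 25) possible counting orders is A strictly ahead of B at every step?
Strict-lead orderings = 78676884

Total orderings of the 35 votes with 25 for A: C(35, 25) = 183579396. By the Bertrand ballot formula (Cycle Lemma / reflection principle), the number of orderings in which A is strictly ahead of B throughout is (p − q)/(p + q) · C(p + q, p) = (25 − 10)/(25 + 10) · 183579396 = 78676884.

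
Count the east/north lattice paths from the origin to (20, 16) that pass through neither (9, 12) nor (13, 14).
Number of paths = 6343281060

Inclusion–exclusion. Total paths: C(36, 20) = 7307872110. Through P₁: C(21, 9)·C(15, 11) = 401214450. Through P₂: C(27, 13)·C(9, 7) = 722098800. Since P₁ is strictly southwest of P₂, a monotone path through both must visit P₁ then P₂; paths through both = C(21, 9)·C(6, 4)·C(9, 7) = 158722200. Avoid both = 7307872110 − 401214450 − 722098800 + 158722200 = 6343281060.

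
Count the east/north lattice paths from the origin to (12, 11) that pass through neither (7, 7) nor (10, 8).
Number of paths = 619346

Inclusion–exclusion. Total paths: C(23, 12) = 1352078. Through P₁: C(14, 7)·C(9, 5) = 432432. Through P₂: C(18, 10)·C(5, 2) = 437580. Since P₁ is strictly southwest of P₂, a monotone path through both must visit P₁ then P₂; paths through both = C(14, 7)·C(4, 3)·C(5, 2) = 137280. Avoid both = 1352078 − 432432 − 437580 + 137280 = 619346.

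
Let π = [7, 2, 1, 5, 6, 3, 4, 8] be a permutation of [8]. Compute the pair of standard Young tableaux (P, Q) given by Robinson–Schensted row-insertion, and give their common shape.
P = [1, 3, 4, 8] / [2, 5, 6] / [7];  Q = [1, 4, 5, 8] / [2, 6, 7] / [3];  common shape = (4, 3, 1)

Row-insert the values π_1, π_2, … into P one at a time, bumping the leftmost entry strictly greater than the inserted value down to the next row. The recording tableau Q records, in position (i, j), the step at which that cell was added to P.
  Insert 7 (step 1): P = [7];  Q = [1]
  Insert 2 (step 2): P = [2] / [7];  Q = [1] / [2]
  Insert 1 (step 3): P = [1] / [2] / [7];  Q = [1] / [2] / [3]
  Insert 5 (step 4): P = [1, 5] / [2] / [7];  Q = [1, 4] / [2] / [3]
  Insert 6 (step 5): P = [1, 5, 6] / [2] / [7];  Q = [1, 4, 5] / [2] / [3]
  Insert 3 (step 6): P = [1, 3, 6] / [2, 5] / [7];  Q = [1, 4, 5] / [2, 6] / [3]
  Insert 4 (step 7): P = [1, 3, 4] / [2, 5, 6] / [7];  Q = [1, 4, 5] / [2, 6, 7] / [3]
  Insert 8 (step 8): P = [1, 3, 4, 8] / [2, 5, 6] / [7];  Q = [1, 4, 5, 8] / [2, 6, 7] / [3]
Final shape: (4, 3, 1).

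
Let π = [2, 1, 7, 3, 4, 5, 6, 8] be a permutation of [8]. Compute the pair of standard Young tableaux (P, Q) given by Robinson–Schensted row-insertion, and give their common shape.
P = [1, 3, 4, 5, 6, 8] / [2, 7];  Q = [1, 3, 5, 6, 7, 8] / [2, 4];  common shape = (6, 2)

Row-insert the values π_1, π_2, … into P one at a time, bumping the leftmost entry strictly greater than the inserted value down to the next row. The recording tableau Q records, in position (i, j), the step at which that cell was added to P.
  Insert 2 (step 1): P = [2];  Q = [1]
  Insert 1 (step 2): P = [1] / [2];  Q = [1] / [2]
  Insert 7 (step 3): P = [1, 7] / [2];  Q = [1, 3] / [2]
  Insert 3 (step 4): P = [1, 3] / [2, 7];  Q = [1, 3] / [2, 4]
  Insert 4 (step 5): P = [1, 3, 4] / [2, 7];  Q = [1, 3, 5] / [2, 4]
  Insert 5 (step 6): P = [1, 3, 4, 5] / [2, 7];  Q = [1, 3, 5, 6] / [2, 4]
  Insert 6 (step 7): P = [1, 3, 4, 5, 6] / [2, 7];  Q = [1, 3, 5, 6, 7] / [2, 4]
  Insert 8 (step 8): P = [1, 3, 4, 5, 6, 8] / [2, 7];  Q = [1, 3, 5, 6, 7, 8] / [2, 4]
Final shape: (6, 2).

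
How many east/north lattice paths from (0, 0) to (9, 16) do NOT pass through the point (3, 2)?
Number of paths = 1655375

Total paths from (0, 0) to (9, 16): C(25, 9) = 2042975. Paths through (3, 2): (paths (0, 0) → (3, 2)) × (paths (3, 2) → (9, 16)) = C(5, 3) · C(20, 6) = 10 · 38760 = 387600. Avoidance count = 2042975 − 387600 = 1655375.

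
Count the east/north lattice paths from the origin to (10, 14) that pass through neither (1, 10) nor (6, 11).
Number of paths = 1522541

Inclusion–exclusion. Total paths: C(24, 10) = 1961256. Through P₁: C(11, 1)·C(13, 9) = 7865. Through P₂: C(17, 6)·C(7, 4) = 433160. Since P₁ is strictly southwest of P₂, a monotone path through both must visit P₁ then P₂; paths through both = C(11, 1)·C(6, 5)·C(7, 4) = 2310. Avoid both = 1961256 − 7865 − 433160 + 2310 = 1522541.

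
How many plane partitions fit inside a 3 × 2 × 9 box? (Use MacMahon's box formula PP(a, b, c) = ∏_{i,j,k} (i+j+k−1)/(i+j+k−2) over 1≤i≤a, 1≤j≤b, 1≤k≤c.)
PP(3, 2, 9) = 15730

Evaluate the triple product over i = 1..3, j = 1..2, k = 1..9. The factors are (2/1) · (3/2) · (4/3) · (5/4) · (6/5) · (7/6) · (8/7) · (9/8) · … (54 factors total). The numerators and denominators telescope so the product is an integer; carrying out the multiplication exactly gives PP(3, 2, 9) = 15730.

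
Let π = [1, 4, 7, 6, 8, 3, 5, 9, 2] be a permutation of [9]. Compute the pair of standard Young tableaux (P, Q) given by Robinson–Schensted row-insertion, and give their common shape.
P = [1, 2, 5, 8, 9] / [3, 6] / [4] / [7];  Q = [1, 2, 3, 5, 8] / [4, 7] / [6] / [9];  common shape = (5, 2, 1, 1)

Row-insert the values π_1, π_2, … into P one at a time, bumping the leftmost entry strictly greater than the inserted value down to the next row. The recording tableau Q records, in position (i, j), the step at which that cell was added to P.
  Insert 1 (step 1): P = [1];  Q = [1]
  Insert 4 (step 2): P = [1, 4];  Q = [1, 2]
  Insert 7 (step 3): P = [1, 4, 7];  Q = [1, 2, 3]
  Insert 6 (step 4): P = [1, 4, 6] / [7];  Q = [1, 2, 3] / [4]
  Insert 8 (step 5): P = [1, 4, 6, 8] / [7];  Q = [1, 2, 3, 5] / [4]
  Insert 3 (step 6): P = [1, 3, 6, 8] / [4] / [7];  Q = [1, 2, 3, 5] / [4] / [6]
  Insert 5 (step 7): P = [1, 3, 5, 8] / [4, 6] / [7];  Q = [1, 2, 3, 5] / [4, 7] / [6]
  Insert 9 (step 8): P = [1, 3, 5, 8, 9] / [4, 6] / [7];  Q = [1, 2, 3, 5, 8] / [4, 7] / [6]
  Insert 2 (step 9): P = [1, 2, 5, 8, 9] / [3, 6] / [4] / [7];  Q = [1, 2, 3, 5, 8] / [4, 7] / [6] / [9]
Final shape: (5, 2, 1, 1).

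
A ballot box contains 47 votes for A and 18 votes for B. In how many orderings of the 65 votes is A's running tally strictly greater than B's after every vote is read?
Strict-lead orderings = 2222318615734560

Total orderings of the 65 votes with 47 for A: C(65, 47) = 4981058966301600. By the Bertrand ballot formula (Cycle Lemma / reflection principle), the number of orderings in which A is strictly ahead of B throughout is (p − q)/(p + q) · C(p + q, p) = (47 − 18)/(47 + 18) · 4981058966301600 = 2222318615734560.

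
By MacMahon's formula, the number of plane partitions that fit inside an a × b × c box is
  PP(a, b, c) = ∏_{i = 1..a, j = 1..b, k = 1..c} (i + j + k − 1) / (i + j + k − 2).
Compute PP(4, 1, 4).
PP(4, 1, 4) = 70

Evaluate the triple product over i = 1..4, j = 1..1, k = 1..4. The factors are (2/1) · (3/2) · (4/3) · (5/4) · (3/2) · (4/3) · (5/4) · (6/5) · … (16 factors total). The numerators and denominators telescope so the product is an integer; carrying out the multiplication exactly gives PP(4, 1, 4) = 70.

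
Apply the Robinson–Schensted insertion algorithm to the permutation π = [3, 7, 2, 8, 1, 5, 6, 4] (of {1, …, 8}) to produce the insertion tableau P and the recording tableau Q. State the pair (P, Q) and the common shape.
P = [1, 4, 6] / [2, 5, 8] / [3, 7];  Q = [1, 2, 4] / [3, 6, 7] / [5, 8];  common shape = (3, 3, 2)

Row-insert the values π_1, π_2, … into P one at a time, bumping the leftmost entry strictly greater than the inserted value down to the next row. The recording tableau Q records, in position (i, j), the step at which that cell was added to P.
  Insert 3 (step 1): P = [3];  Q = [1]
  Insert 7 (step 2): P = [3, 7];  Q = [1, 2]
  Insert 2 (step 3): P = [2, 7] / [3];  Q = [1, 2] / [3]
  Insert 8 (step 4): P = [2, 7, 8] / [3];  Q = [1, 2, 4] / [3]
  Insert 1 (step 5): P = [1, 7, 8] / [2] / [3];  Q = [1, 2, 4] / [3] / [5]
  Insert 5 (step 6): P = [1, 5, 8] / [2, 7] / [3];  Q = [1, 2, 4] / [3, 6] / [5]
  Insert 6 (step 7): P = [1, 5, 6] / [2, 7, 8] / [3];  Q = [1, 2, 4] / [3, 6, 7] / [5]
  Insert 4 (step 8): P = [1, 4, 6] / [2, 5, 8] / [3, 7];  Q = [1, 2, 4] / [3, 6, 7] / [5, 8]
Final shape: (3, 3, 2).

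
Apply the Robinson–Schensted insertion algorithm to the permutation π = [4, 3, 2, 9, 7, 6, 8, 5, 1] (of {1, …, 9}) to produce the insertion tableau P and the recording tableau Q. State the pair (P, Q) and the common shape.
P = [1, 5, 8] / [2, 6] / [3, 7] / [4] / [9];  Q = [1, 4, 7] / [2, 5] / [3, 6] / [8] / [9];  common shape = (3, 2, 2, 1, 1)

Row-insert the values π_1, π_2, … into P one at a time, bumping the leftmost entry strictly greater than the inserted value down to the next row. The recording tableau Q records, in position (i, j), the step at which that cell was added to P.
  Insert 4 (step 1): P = [4];  Q = [1]
  Insert 3 (step 2): P = [3] / [4];  Q = [1] / [2]
  Insert 2 (step 3): P = [2] / [3] / [4];  Q = [1] / [2] / [3]
  Insert 9 (step 4): P = [2, 9] / [3] / [4];  Q = [1, 4] / [2] / [3]
  Insert 7 (step 5): P = [2, 7] / [3, 9] / [4];  Q = [1, 4] / [2, 5] / [3]
  Insert 6 (step 6): P = [2, 6] / [3, 7] / [4, 9];  Q = [1, 4] / [2, 5] / [3, 6]
  Insert 8 (step 7): P = [2, 6, 8] / [3, 7] / [4, 9];  Q = [1, 4, 7] / [2, 5] / [3, 6]
  Insert 5 (step 8): P = [2, 5, 8] / [3, 6] / [4, 7] / [9];  Q = [1, 4, 7] / [2, 5] / [3, 6] / [8]
  Insert 1 (step 9): P = [1, 5, 8] / [2, 6] / [3, 7] / [4] / [9];  Q = [1, 4, 7] / [2, 5] / [3, 6] / [8] / [9]
Final shape: (3, 2, 2, 1, 1).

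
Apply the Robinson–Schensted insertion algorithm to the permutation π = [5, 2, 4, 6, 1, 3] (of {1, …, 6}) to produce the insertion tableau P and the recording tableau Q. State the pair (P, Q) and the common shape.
P = [1, 3, 6] / [2, 4] / [5];  Q = [1, 3, 4] / [2, 6] / [5];  common shape = (3, 2, 1)

Row-insert the values π_1, π_2, … into P one at a time, bumping the leftmost entry strictly greater than the inserted value down to the next row. The recording tableau Q records, in position (i, j), the step at which that cell was added to P.
  Insert 5 (step 1): P = [5];  Q = [1]
  Insert 2 (step 2): P = [2] / [5];  Q = [1] / [2]
  Insert 4 (step 3): P = [2, 4] / [5];  Q = [1, 3] / [2]
  Insert 6 (step 4): P = [2, 4, 6] / [5];  Q = [1, 3, 4] / [2]
  Insert 1 (step 5): P = [1, 4, 6] / [2] / [5];  Q = [1, 3, 4] / [2] / [5]
  Insert 3 (step 6): P = [1, 3, 6] / [2, 4] / [5];  Q = [1, 3, 4] / [2, 6] / [5]
Final shape: (3, 2, 1).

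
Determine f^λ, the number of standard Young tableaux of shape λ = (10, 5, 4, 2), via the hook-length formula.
# SYT of shape (10, 5, 4, 2) = 107442720

Hook-length formula: f^λ = n! / Π hook(c), product over all cells c of the Young diagram. For λ = (10, 5, 4, 2), n = 21 boxes. Hook lengths by row (left-to-right, top-to-bottom): [13, 12, 10, 9, 7, 5, 4, 3, 2, 1]; [7, 6, 4, 3, 1]; [5, 4, 2, 1]; [2, 1]. Product of hooks = 475517952000. So f^λ = 21! / 475517952000 = 51090942171709440000 / 475517952000 = 107442720.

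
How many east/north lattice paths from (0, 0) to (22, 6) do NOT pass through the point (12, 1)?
Number of paths = 337701

Total paths from (0, 0) to (22, 6): C(28, 22) = 376740. Paths through (12, 1): (paths (0, 0) → (12, 1)) × (paths (12, 1) → (22, 6)) = C(13, 12) · C(15, 10) = 13 · 3003 = 39039. Avoidance count = 376740 − 39039 = 337701.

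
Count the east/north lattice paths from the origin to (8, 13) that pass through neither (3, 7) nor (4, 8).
Number of paths = 115920

Inclusion–exclusion. Total paths: C(21, 8) = 203490. Through P₁: C(10, 3)·C(11, 5) = 55440. Through P₂: C(12, 4)·C(9, 4) = 62370. Since P₁ is strictly southwest of P₂, a monotone path through both must visit P₁ then P₂; paths through both = C(10, 3)·C(2, 1)·C(9, 4) = 30240. Avoid both = 203490 − 55440 − 62370 + 30240 = 115920.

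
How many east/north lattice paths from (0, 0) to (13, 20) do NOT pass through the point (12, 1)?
Number of paths = 573166180

Total paths from (0, 0) to (13, 20): C(33, 13) = 573166440. Paths through (12, 1): (paths (0, 0) → (12, 1)) × (paths (12, 1) → (13, 20)) = C(13, 12) · C(20, 1) = 13 · 20 = 260. Avoidance count = 573166440 − 260 = 573166180.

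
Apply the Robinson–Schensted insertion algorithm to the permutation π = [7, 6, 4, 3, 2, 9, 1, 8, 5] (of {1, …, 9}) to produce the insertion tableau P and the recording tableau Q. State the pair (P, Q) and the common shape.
P = [1, 5] / [2, 8] / [3, 9] / [4] / [6] / [7];  Q = [1, 6] / [2, 8] / [3, 9] / [4] / [5] / [7];  common shape = (2, 2, 2, 1, 1, 1)

Row-insert the values π_1, π_2, … into P one at a time, bumping the leftmost entry strictly greater than the inserted value down to the next row. The recording tableau Q records, in position (i, j), the step at which that cell was added to P.
  Insert 7 (step 1): P = [7];  Q = [1]
  Insert 6 (step 2): P = [6] / [7];  Q = [1] / [2]
  Insert 4 (step 3): P = [4] / [6] / [7];  Q = [1] / [2] / [3]
  Insert 3 (step 4): P = [3] / [4] / [6] / [7];  Q = [1] / [2] / [3] / [4]
  Insert 2 (step 5): P = [2] / [3] / [4] / [6] / [7];  Q = [1] / [2] / [3] / [4] / [5]
  Insert 9 (step 6): P = [2, 9] / [3] / [4] / [6] / [7];  Q = [1, 6] / [2] / [3] / [4] / [5]
  Insert 1 (step 7): P = [1, 9] / [2] / [3] / [4] / [6] / [7];  Q = [1, 6] / [2] / [3] / [4] / [5] / [7]
  Insert 8 (step 8): P = [1, 8] / [2, 9] / [3] / [4] / [6] / [7];  Q = [1, 6] / [2, 8] / [3] / [4] / [5] / [7]
  Insert 5 (step 9): P = [1, 5] / [2, 8] / [3, 9] / [4] / [6] / [7];  Q = [1, 6] / [2, 8] / [3, 9] / [4] / [5] / [7]
Final shape: (2, 2, 2, 1, 1, 1).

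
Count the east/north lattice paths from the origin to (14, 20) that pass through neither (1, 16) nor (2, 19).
Number of paths = 1391933334

Inclusion–exclusion. Total paths: C(34, 14) = 1391975640. Through P₁: C(17, 1)·C(17, 13) = 40460. Through P₂: C(21, 2)·C(13, 12) = 2730. Since P₁ is strictly southwest of P₂, a monotone path through both must visit P₁ then P₂; paths through both = C(17, 1)·C(4, 1)·C(13, 12) = 884. Avoid both = 1391975640 − 40460 − 2730 + 884 = 1391933334.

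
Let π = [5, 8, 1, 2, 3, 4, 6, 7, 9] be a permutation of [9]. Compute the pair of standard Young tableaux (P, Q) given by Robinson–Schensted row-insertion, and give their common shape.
P = [1, 2, 3, 4, 6, 7, 9] / [5, 8];  Q = [1, 2, 5, 6, 7, 8, 9] / [3, 4];  common shape = (7, 2)

Row-insert the values π_1, π_2, … into P one at a time, bumping the leftmost entry strictly greater than the inserted value down to the next row. The recording tableau Q records, in position (i, j), the step at which that cell was added to P.
  Insert 5 (step 1): P = [5];  Q = [1]
  Insert 8 (step 2): P = [5, 8];  Q = [1, 2]
  Insert 1 (step 3): P = [1, 8] / [5];  Q = [1, 2] / [3]
  Insert 2 (step 4): P = [1, 2] / [5, 8];  Q = [1, 2] / [3, 4]
  Insert 3 (step 5): P = [1, 2, 3] / [5, 8];  Q = [1, 2, 5] / [3, 4]
  Insert 4 (step 6): P = [1, 2, 3, 4] / [5, 8];  Q = [1, 2, 5, 6] / [3, 4]
  Insert 6 (step 7): P = [1, 2, 3, 4, 6] / [5, 8];  Q = [1, 2, 5, 6, 7] / [3, 4]
  Insert 7 (step 8): P = [1, 2, 3, 4, 6, 7] / [5, 8];  Q = [1, 2, 5, 6, 7, 8] / [3, 4]
  Insert 9 (step 9): P = [1, 2, 3, 4, 6, 7, 9] / [5, 8];  Q = [1, 2, 5, 6, 7, 8, 9] / [3, 4]
Final shape: (7, 2).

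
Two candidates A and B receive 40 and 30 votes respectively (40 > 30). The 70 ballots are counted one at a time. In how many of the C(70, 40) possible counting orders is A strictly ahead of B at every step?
Strict-lead orderings = 7906820008306215304

Total orderings of the 70 votes with 40 for A: C(70, 40) = 55347740058143507128. By the Bertrand ballot formula (Cycle Lemma / reflection principle), the number of orderings in which A is strictly ahead of B throughout is (p − q)/(p + q) · C(p + q, p) = (40 − 30)/(40 + 30) · 55347740058143507128 = 7906820008306215304.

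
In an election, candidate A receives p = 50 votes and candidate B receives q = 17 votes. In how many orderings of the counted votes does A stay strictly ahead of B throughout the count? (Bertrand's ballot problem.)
Strict-lead orderings = 1660522412541564

Total orderings of the 67 votes with 50 for A: C(67, 50) = 3371363686069236. By the Bertrand ballot formula (Cycle Lemma / reflection principle), the number of orderings in which A is strictly ahead of B throughout is (p − q)/(p + q) · C(p + q, p) = (50 − 17)/(50 + 17) · 3371363686069236 = 1660522412541564.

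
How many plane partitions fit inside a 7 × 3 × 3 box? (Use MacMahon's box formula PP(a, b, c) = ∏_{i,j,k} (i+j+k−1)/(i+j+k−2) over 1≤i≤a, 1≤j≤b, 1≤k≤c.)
PP(7, 3, 3) = 108900

Evaluate the triple product over i = 1..7, j = 1..3, k = 1..3. The factors are (2/1) · (3/2) · (4/3) · (3/2) · (4/3) · (5/4) · (4/3) · (5/4) · … (63 factors total). The numerators and denominators telescope so the product is an integer; carrying out the multiplication exactly gives PP(7, 3, 3) = 108900.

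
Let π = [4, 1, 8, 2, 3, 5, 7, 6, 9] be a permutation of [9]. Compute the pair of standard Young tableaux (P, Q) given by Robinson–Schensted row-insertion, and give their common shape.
P = [1, 2, 3, 5, 6, 9] / [4, 7] / [8];  Q = [1, 3, 5, 6, 7, 9] / [2, 4] / [8];  common shape = (6, 2, 1)

Row-insert the values π_1, π_2, … into P one at a time, bumping the leftmost entry strictly greater than the inserted value down to the next row. The recording tableau Q records, in position (i, j), the step at which that cell was added to P.
  Insert 4 (step 1): P = [4];  Q = [1]
  Insert 1 (step 2): P = [1] / [4];  Q = [1] / [2]
  Insert 8 (step 3): P = [1, 8] / [4];  Q = [1, 3] / [2]
  Insert 2 (step 4): P = [1, 2] / [4, 8];  Q = [1, 3] / [2, 4]
  Insert 3 (step 5): P = [1, 2, 3] / [4, 8];  Q = [1, 3, 5] / [2, 4]
  Insert 5 (step 6): P = [1, 2, 3, 5] / [4, 8];  Q = [1, 3, 5, 6] / [2, 4]
  Insert 7 (step 7): P = [1, 2, 3, 5, 7] / [4, 8];  Q = [1, 3, 5, 6, 7] / [2, 4]
  Insert 6 (step 8): P = [1, 2, 3, 5, 6] / [4, 7] / [8];  Q = [1, 3, 5, 6, 7] / [2, 4] / [8]
  Insert 9 (step 9): P = [1, 2, 3, 5, 6, 9] / [4, 7] / [8];  Q = [1, 3, 5, 6, 7, 9] / [2, 4] / [8]
Final shape: (6, 2, 1).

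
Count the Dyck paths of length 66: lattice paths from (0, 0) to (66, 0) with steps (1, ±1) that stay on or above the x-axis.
C_33 = 212336130412243110

These Dyck paths are counted by the Catalan number C_n = (1/(n + 1)) · C(2n, n). For n = 33: C_33 = (1/34) · C(66, 33) = 7219428434016265740/34 = 212336130412243110.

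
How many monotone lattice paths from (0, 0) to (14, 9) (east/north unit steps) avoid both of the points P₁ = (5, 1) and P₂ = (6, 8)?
Number of paths = 644735

Inclusion–exclusion. Total paths: C(23, 14) = 817190. Through P₁: C(6, 5)·C(17, 9) = 145860. Through P₂: C(14, 6)·C(9, 8) = 27027. Since P₁ is strictly southwest of P₂, a monotone path through both must visit P₁ then P₂; paths through both = C(6, 5)·C(8, 1)·C(9, 8) = 432. Avoid both = 817190 − 145860 − 27027 + 432 = 644735.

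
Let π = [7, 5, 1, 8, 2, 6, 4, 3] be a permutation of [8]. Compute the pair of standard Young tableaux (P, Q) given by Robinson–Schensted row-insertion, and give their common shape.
P = [1, 2, 3] / [4, 6] / [5, 8] / [7];  Q = [1, 4, 6] / [2, 5] / [3, 7] / [8];  common shape = (3, 2, 2, 1)

Row-insert the values π_1, π_2, … into P one at a time, bumping the leftmost entry strictly greater than the inserted value down to the next row. The recording tableau Q records, in position (i, j), the step at which that cell was added to P.
  Insert 7 (step 1): P = [7];  Q = [1]
  Insert 5 (step 2): P = [5] / [7];  Q = [1] / [2]
  Insert 1 (step 3): P = [1] / [5] / [7];  Q = [1] / [2] / [3]
  Insert 8 (step 4): P = [1, 8] / [5] / [7];  Q = [1, 4] / [2] / [3]
  Insert 2 (step 5): P = [1, 2] / [5, 8] / [7];  Q = [1, 4] / [2, 5] / [3]
  Insert 6 (step 6): P = [1, 2, 6] / [5, 8] / [7];  Q = [1, 4, 6] / [2, 5] / [3]
  Insert 4 (step 7): P = [1, 2, 4] / [5, 6] / [7, 8];  Q = [1, 4, 6] / [2, 5] / [3, 7]
  Insert 3 (step 8): P = [1, 2, 3] / [4, 6] / [5, 8] / [7];  Q = [1, 4, 6] / [2, 5] / [3, 7] / [8]
Final shape: (3, 2, 2, 1).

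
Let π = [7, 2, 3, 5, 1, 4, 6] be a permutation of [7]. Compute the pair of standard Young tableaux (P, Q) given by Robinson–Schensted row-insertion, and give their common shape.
P = [1, 3, 4, 6] / [2, 5] / [7];  Q = [1, 3, 4, 7] / [2, 6] / [5];  common shape = (4, 2, 1)

Row-insert the values π_1, π_2, … into P one at a time, bumping the leftmost entry strictly greater than the inserted value down to the next row. The recording tableau Q records, in position (i, j), the step at which that cell was added to P.
  Insert 7 (step 1): P = [7];  Q = [1]
  Insert 2 (step 2): P = [2] / [7];  Q = [1] / [2]
  Insert 3 (step 3): P = [2, 3] / [7];  Q = [1, 3] / [2]
  Insert 5 (step 4): P = [2, 3, 5] / [7];  Q = [1, 3, 4] / [2]
  Insert 1 (step 5): P = [1, 3, 5] / [2] / [7];  Q = [1, 3, 4] / [2] / [5]
  Insert 4 (step 6): P = [1, 3, 4] / [2, 5] / [7];  Q = [1, 3, 4] / [2, 6] / [5]
  Insert 6 (step 7): P = [1, 3, 4, 6] / [2, 5] / [7];  Q = [1, 3, 4, 7] / [2, 6] / [5]
Final shape: (4, 2, 1).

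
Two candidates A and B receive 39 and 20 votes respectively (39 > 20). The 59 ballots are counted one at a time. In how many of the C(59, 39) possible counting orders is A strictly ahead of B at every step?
Strict-lead orderings = 899944018195530

Total orderings of the 59 votes with 39 for A: C(59, 39) = 2794563003870330. By the Bertrand ballot formula (Cycle Lemma / reflection principle), the number of orderings in which A is strictly ahead of B throughout is (p − q)/(p + q) · C(p + q, p) = (39 − 20)/(39 + 20) · 2794563003870330 = 899944018195530.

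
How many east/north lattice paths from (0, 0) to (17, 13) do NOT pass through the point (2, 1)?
Number of paths = 67608270

Total paths from (0, 0) to (17, 13): C(30, 17) = 119759850. Paths through (2, 1): (paths (0, 0) → (2, 1)) × (paths (2, 1) → (17, 13)) = C(3, 2) · C(27, 15) = 3 · 17383860 = 52151580. Avoidance count = 119759850 − 52151580 = 67608270.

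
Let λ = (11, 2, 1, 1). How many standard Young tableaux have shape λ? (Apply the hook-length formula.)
# SYT of shape (11, 2, 1, 1) = 2925

Hook-length formula: f^λ = n! / Π hook(c), product over all cells c of the Young diagram. For λ = (11, 2, 1, 1), n = 15 boxes. Hook lengths by row (left-to-right, top-to-bottom): [14, 11, 9, 8, 7, 6, 5, 4, 3, 2, 1]; [4, 1]; [2]; [1]. Product of hooks = 447068160. So f^λ = 15! / 447068160 = 1307674368000 / 447068160 = 2925.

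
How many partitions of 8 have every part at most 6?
p(8, parts ≤ 6) = 20

Partitions of 8 with all parts ≤ 6: 6+2, 6+1+1, 5+3, 5+2+1, 5+1+1+1, 4+4, 4+3+1, 4+2+2, 4+2+1+1, 4+1+1+1+1, 3+3+2, 3+3+1+1, 3+2+2+1, 3+2+1+1+1, 3+1+1+1+1+1, 2+2+2+2, 2+2+2+1+1, 2+2+1+1+1+1, 2+1+1+1+1+1+1, 1+1+1+1+1+1+1+1. Count = 20.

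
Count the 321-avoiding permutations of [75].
C_75 = 1221395654430378811828760722007962130791020

These 321-avoiding permutations are counted by the Catalan number C_n = (1/(n + 1)) · C(2n, n). For n = 75: C_75 = (1/76) · C(150, 75) = 92826069736708789698985814872605121940117520/76 = 1221395654430378811828760722007962130791020.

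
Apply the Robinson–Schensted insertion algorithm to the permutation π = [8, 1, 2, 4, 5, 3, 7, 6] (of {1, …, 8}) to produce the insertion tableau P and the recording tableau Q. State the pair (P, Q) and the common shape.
P = [1, 2, 3, 5, 6] / [4, 7] / [8];  Q = [1, 3, 4, 5, 7] / [2, 8] / [6];  common shape = (5, 2, 1)

Row-insert the values π_1, π_2, … into P one at a time, bumping the leftmost entry strictly greater than the inserted value down to the next row. The recording tableau Q records, in position (i, j), the step at which that cell was added to P.
  Insert 8 (step 1): P = [8];  Q = [1]
  Insert 1 (step 2): P = [1] / [8];  Q = [1] / [2]
  Insert 2 (step 3): P = [1, 2] / [8];  Q = [1, 3] / [2]
  Insert 4 (step 4): P = [1, 2, 4] / [8];  Q = [1, 3, 4] / [2]
  Insert 5 (step 5): P = [1, 2, 4, 5] / [8];  Q = [1, 3, 4, 5] / [2]
  Insert 3 (step 6): P = [1, 2, 3, 5] / [4] / [8];  Q = [1, 3, 4, 5] / [2] / [6]
  Insert 7 (step 7): P = [1, 2, 3, 5, 7] / [4] / [8];  Q = [1, 3, 4, 5, 7] / [2] / [6]
  Insert 6 (step 8): P = [1, 2, 3, 5, 6] / [4, 7] / [8];  Q = [1, 3, 4, 5, 7] / [2, 8] / [6]
Final shape: (5, 2, 1).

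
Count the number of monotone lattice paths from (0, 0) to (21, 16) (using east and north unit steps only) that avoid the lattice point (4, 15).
Number of paths = 12875704902

Total paths from (0, 0) to (21, 16): C(37, 21) = 12875774670. Paths through (4, 15): (paths (0, 0) → (4, 15)) × (paths (4, 15) → (21, 16)) = C(19, 4) · C(18, 17) = 3876 · 18 = 69768. Avoidance count = 12875774670 − 69768 = 12875704902.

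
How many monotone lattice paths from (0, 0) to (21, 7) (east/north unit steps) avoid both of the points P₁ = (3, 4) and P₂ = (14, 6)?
Number of paths = 849250

Inclusion–exclusion. Total paths: C(28, 21) = 1184040. Through P₁: C(7, 3)·C(21, 18) = 46550. Through P₂: C(20, 14)·C(8, 7) = 310080. Since P₁ is strictly southwest of P₂, a monotone path through both must visit P₁ then P₂; paths through both = C(7, 3)·C(13, 11)·C(8, 7) = 21840. Avoid both = 1184040 − 46550 − 310080 + 21840 = 849250.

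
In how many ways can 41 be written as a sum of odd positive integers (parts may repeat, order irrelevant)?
p_odd(41) = 1260

Enumerate partitions using only odd parts via the recurrence o(n, m) = o(n, m−2) + o(n−m, m) over odd m, starting from the largest odd part ≤ n. This gives p_odd(41) = 1260. (Euler's theorem: equals the count of distinct-part partitions.)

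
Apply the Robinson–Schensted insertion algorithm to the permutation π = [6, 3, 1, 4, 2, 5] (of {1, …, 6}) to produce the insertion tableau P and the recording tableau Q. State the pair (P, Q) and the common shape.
P = [1, 2, 5] / [3, 4] / [6];  Q = [1, 4, 6] / [2, 5] / [3];  common shape = (3, 2, 1)

Row-insert the values π_1, π_2, … into P one at a time, bumping the leftmost entry strictly greater than the inserted value down to the next row. The recording tableau Q records, in position (i, j), the step at which that cell was added to P.
  Insert 6 (step 1): P = [6];  Q = [1]
  Insert 3 (step 2): P = [3] / [6];  Q = [1] / [2]
  Insert 1 (step 3): P = [1] / [3] / [6];  Q = [1] / [2] / [3]
  Insert 4 (step 4): P = [1, 4] / [3] / [6];  Q = [1, 4] / [2] / [3]
  Insert 2 (step 5): P = [1, 2] / [3, 4] / [6];  Q = [1, 4] / [2, 5] / [3]
  Insert 5 (step 6): P = [1, 2, 5] / [3, 4] / [6];  Q = [1, 4, 6] / [2, 5] / [3]
Final shape: (3, 2, 1).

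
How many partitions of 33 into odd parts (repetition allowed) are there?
p_odd(33) = 448

Enumerate partitions using only odd parts via the recurrence o(n, m) = o(n, m−2) + o(n−m, m) over odd m, starting from the largest odd part ≤ n. This gives p_odd(33) = 448. (Euler's theorem: equals the count of distinct-part partitions.)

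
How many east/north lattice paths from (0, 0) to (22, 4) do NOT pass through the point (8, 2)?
Number of paths = 9550

Total paths from (0, 0) to (22, 4): C(26, 22) = 14950. Paths through (8, 2): (paths (0, 0) → (8, 2)) × (paths (8, 2) → (22, 4)) = C(10, 8) · C(16, 14) = 45 · 120 = 5400. Avoidance count = 14950 − 5400 = 9550.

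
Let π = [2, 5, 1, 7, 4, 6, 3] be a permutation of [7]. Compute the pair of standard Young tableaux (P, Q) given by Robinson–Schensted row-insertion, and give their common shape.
P = [1, 3, 6] / [2, 4, 7] / [5];  Q = [1, 2, 4] / [3, 5, 6] / [7];  common shape = (3, 3, 1)

Row-insert the values π_1, π_2, … into P one at a time, bumping the leftmost entry strictly greater than the inserted value down to the next row. The recording tableau Q records, in position (i, j), the step at which that cell was added to P.
  Insert 2 (step 1): P = [2];  Q = [1]
  Insert 5 (step 2): P = [2, 5];  Q = [1, 2]
  Insert 1 (step 3): P = [1, 5] / [2];  Q = [1, 2] / [3]
  Insert 7 (step 4): P = [1, 5, 7] / [2];  Q = [1, 2, 4] / [3]
  Insert 4 (step 5): P = [1, 4, 7] / [2, 5];  Q = [1, 2, 4] / [3, 5]
  Insert 6 (step 6): P = [1, 4, 6] / [2, 5, 7];  Q = [1, 2, 4] / [3, 5, 6]
  Insert 3 (step 7): P = [1, 3, 6] / [2, 4, 7] / [5];  Q = [1, 2, 4] / [3, 5, 6] / [7]
Final shape: (3, 3, 1).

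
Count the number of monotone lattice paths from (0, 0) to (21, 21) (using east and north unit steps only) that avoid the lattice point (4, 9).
Number of paths = 501152280915

Total paths from (0, 0) to (21, 21): C(42, 21) = 538257874440. Paths through (4, 9): (paths (0, 0) → (4, 9)) × (paths (4, 9) → (21, 21)) = C(13, 4) · C(29, 17) = 715 · 51895935 = 37105593525. Avoidance count = 538257874440 − 37105593525 = 501152280915.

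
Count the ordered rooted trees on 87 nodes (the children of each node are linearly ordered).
C_86 = 4180080073556524734514695828170907458428751314320

These ordered rooted trees are counted by the Catalan number C_n = (1/(n + 1)) · C(2n, n). For n = 86: C_86 = (1/87) · C(172, 86) = 363666966399417651902778537050868948883301364345840/87 = 4180080073556524734514695828170907458428751314320.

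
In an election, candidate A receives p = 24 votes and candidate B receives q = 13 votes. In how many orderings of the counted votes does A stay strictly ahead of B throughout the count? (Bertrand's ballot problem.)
Strict-lead orderings = 1059111900

Total orderings of the 37 votes with 24 for A: C(37, 24) = 3562467300. By the Bertrand ballot formula (Cycle Lemma / reflection principle), the number of orderings in which A is strictly ahead of B throughout is (p − q)/(p + q) · C(p + q, p) = (24 − 13)/(24 + 13) · 3562467300 = 1059111900.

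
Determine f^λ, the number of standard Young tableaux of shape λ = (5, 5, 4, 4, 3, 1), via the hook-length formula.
# SYT of shape (5, 5, 4, 4, 3, 1) = 823087980

Hook-length formula: f^λ = n! / Π hook(c), product over all cells c of the Young diagram. For λ = (5, 5, 4, 4, 3, 1), n = 22 boxes. Hook lengths by row (left-to-right, top-to-bottom): [10, 8, 7, 5, 2]; [9, 7, 6, 4, 1]; [7, 5, 4, 2]; [6, 4, 3, 1]; [4, 2, 1]; [1]. Product of hooks = 1365590016000. So f^λ = 22! / 1365590016000 = 1124000727777607680000 / 1365590016000 = 823087980.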